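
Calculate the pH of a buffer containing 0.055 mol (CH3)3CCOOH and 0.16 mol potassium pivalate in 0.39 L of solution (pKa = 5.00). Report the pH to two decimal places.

Using pH = pKa + log([base]/[acid]) with [base]/[acid] = 0.16/0.055:
pH = 5.00 + (+0.464) = 5.46

pH = 5.46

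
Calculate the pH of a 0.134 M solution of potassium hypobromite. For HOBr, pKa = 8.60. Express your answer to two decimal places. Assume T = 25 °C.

OBr- is the conjugate base of the weak acid HOBr.
Ka = 10^(−8.60) = 2.51 × 10^-9
Kb = Kw/Ka = 1.0×10^-14 / 2.51 × 10^-9 = 3.98 × 10^-6
Kb = [OH-]²/(0.134 − [OH-]) = 3.98 × 10^-6
Assume [OH-] ≪ 0.134: [OH-] ≈ √(3.98 × 10^-6 × 0.134) = 7.30 × 10^-4 M
pOH = −log(7.30 × 10^-4) = 3.14; pH = 14.00 − 3.14 = 10.86

pH = 10.86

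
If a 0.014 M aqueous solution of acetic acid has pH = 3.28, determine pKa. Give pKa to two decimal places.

[H+] = 10^(-3.28) = 5.25 × 10^-4 M
At equilibrium [HA] = 0.014 − 5.25 × 10^-4 = 1.35 × 10^-2 M
Ka = [H+][A-]/[HA] = (5.25 × 10^-4)² / 1.35 × 10^-2 = 2.04 × 10^-5
pKa = -log(2.04 × 10^-5) = 4.69

pKa = 4.69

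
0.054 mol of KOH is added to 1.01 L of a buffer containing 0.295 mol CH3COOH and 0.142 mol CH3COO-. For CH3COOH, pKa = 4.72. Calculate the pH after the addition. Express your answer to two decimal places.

OH- converts CH3COOH to CH3COO-: CH3COOH → 0.241 mol, CH3COO- → 0.196 mol.
Henderson–Hasselbalch with mole ratio 0.196/0.241: pH = 4.72 + (-0.090)

pH = 4.63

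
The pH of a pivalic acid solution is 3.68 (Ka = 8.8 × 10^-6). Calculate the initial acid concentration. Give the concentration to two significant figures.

C₀ = 5.2 × 10^-3 M

[H+] = 10^(-3.68) = 2.09 × 10^-4 M = x
Ka = x²/(C₀ − x) ⇒ C₀ = x + x²/Ka
C₀ = 2.09 × 10^-4 + (2.09 × 10^-4)²/(8.8 × 10^-6) = 5.17 × 10^-3 M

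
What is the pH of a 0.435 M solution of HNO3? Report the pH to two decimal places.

HNO3 is a strong acid and dissociates completely, so [H+] = 0.435 M.
pH = -log(0.435) = 0.36

pH = 0.36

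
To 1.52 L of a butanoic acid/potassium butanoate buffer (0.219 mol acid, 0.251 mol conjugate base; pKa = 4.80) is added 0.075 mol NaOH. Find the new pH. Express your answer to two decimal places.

After neutralization: n(CH3(CH2)2COOH) = 0.144 mol, n(CH3(CH2)2COO-) = 0.326 mol.
pH = pKa + log(n_CH3(CH2)2COO-/n_CH3(CH2)2COOH) = 4.80 + log(0.326/0.144) = 4.80 + (+0.355)

pH = 5.15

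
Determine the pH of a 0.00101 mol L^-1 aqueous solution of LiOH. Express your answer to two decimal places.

LiOH is a strong base; [OH-] = 0.00101 M.
pOH = -log(0.00101) = 3.00
pH = 14.00 - 3.00 = 11.00

pH = 11.00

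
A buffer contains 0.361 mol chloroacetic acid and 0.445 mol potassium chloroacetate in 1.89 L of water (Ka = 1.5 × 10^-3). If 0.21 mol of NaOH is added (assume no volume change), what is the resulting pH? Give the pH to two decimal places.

OH- converts ClCH2COOH to ClCH2COO-: ClCH2COOH → 0.151 mol, ClCH2COO- → 0.655 mol.
pKa = −log(1.5 × 10^-3) = 2.824
Henderson–Hasselbalch with mole ratio 0.655/0.151: pH = 2.824 + (+0.637)

pH = 3.46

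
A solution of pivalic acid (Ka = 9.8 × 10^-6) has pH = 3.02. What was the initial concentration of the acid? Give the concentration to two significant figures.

C₀ = 9.4 × 10^-2 M

[H+] = 10^(-3.02) = 9.55 × 10^-4 M = x
Ka = x²/(C₀ − x) ⇒ C₀ = x + x²/Ka
C₀ = 9.55 × 10^-4 + (9.55 × 10^-4)²/(9.8 × 10^-6) = 9.40 × 10^-2 M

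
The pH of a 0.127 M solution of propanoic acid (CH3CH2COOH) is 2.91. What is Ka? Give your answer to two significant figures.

[H+] = 10^(-2.91) = 1.23 × 10^-3 M
At equilibrium [HA] = 0.127 − 1.23 × 10^-3 = 1.26 × 10^-1 M
Ka = [H+][A-]/[HA] = (1.23 × 10^-3)² / 1.26 × 10^-1 = 1.2 × 10^-5

Ka = 1.2 × 10^-5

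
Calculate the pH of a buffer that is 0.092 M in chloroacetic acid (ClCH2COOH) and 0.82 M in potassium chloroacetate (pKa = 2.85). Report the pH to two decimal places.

pH = 3.80

Using pH = pKa + log([base]/[acid]) with [base]/[acid] = 0.82/0.092:
pH = 2.85 + (+0.950) = 3.80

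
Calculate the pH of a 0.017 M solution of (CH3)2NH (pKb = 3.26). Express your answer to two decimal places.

pH = 11.45

(CH3)2NH + H2O ⇌ (CH3)2NH2+ + OH-
Kb = 10^(−3.26) = 5.50 × 10^-4
From the ICE table, Kb = x²/(0.017 − x) = 5.50 × 10^-4.
x is not negligible relative to C₀; solve x² + 0.00055·x − 9.35e-06 = 0.
x = (−Kb + √(Kb² + 4·Kb·C₀))/2 = 2.80 × 10^-3 M
pOH = −log(2.80 × 10^-3) = 2.55; pH = 14.00 − 2.55 = 11.45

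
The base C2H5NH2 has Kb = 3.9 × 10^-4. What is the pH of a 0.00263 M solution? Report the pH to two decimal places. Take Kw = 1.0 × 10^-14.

pH = 10.92

C2H5NH2 + H2O ⇌ C2H5NH3+ + OH-
Kb = [OH-]²/(0.00263 − [OH-]) = 3.9 × 10^-4
The 5% rule fails; solving [OH-]² + Kb·[OH-] − Kb·C₀ = 0 exactly:
[OH-] = [−0.00039 + √(0.00039² + 4.1e-06)]/2 = 8.36 × 10^-4 M
pOH = 3.08, so pH = 14.00 − pOH = 10.92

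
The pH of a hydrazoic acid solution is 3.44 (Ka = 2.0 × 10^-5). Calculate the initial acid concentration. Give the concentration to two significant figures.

C₀ = 7.0 × 10^-3 M

[H+] = 10^(-3.44) = 3.63 × 10^-4 M = x
Ka = x²/(C₀ − x) ⇒ C₀ = x + x²/Ka
C₀ = 3.63 × 10^-4 + (3.63 × 10^-4)²/(2.0 × 10^-5) = 6.95 × 10^-3 M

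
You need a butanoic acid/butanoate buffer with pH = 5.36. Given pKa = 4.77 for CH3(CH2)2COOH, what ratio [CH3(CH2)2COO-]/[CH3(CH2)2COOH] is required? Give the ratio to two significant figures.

pH = pKa + log(r) ⇒ log(r) = 5.36 − 4.77 = +0.59
r = [CH3(CH2)2COO-]/[CH3(CH2)2COOH] = 10^(+0.59) = 3.89

ratio = 3.9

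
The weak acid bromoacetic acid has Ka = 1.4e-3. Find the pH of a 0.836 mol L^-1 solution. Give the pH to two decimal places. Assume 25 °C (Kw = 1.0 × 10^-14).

BrCH2COOH ⇌ BrCH2COO- + H+
Let x = [H+] at equilibrium. Ka = x²/(0.836 − x).
Since Ka ≪ C₀, x ≈ √(Ka·C₀) = 3.42 × 10^-2 M.
pH = −log(3.42 × 10^-2) = 1.47

pH = 1.47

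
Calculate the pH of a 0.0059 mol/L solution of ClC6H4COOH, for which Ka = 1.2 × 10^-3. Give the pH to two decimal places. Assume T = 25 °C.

ClC6H4COOH ⇌ ClC6H4COO- + H+
From the ICE table, Ka = [H+]²/(0.0059 − [H+]) = 1.2 × 10^-3.
The 5% rule fails; solving [H+]² + Ka·[H+] − Ka·C₀ = 0 exactly:
[H+] = [−0.0012 + √(0.0012² + 2.83e-05)]/2 = 2.13 × 10^-3 M
pH = −log(2.13 × 10^-3) = 2.67

pH = 2.67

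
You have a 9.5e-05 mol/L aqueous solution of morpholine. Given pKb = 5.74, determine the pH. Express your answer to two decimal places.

C4H8ONH + H2O ⇌ C4H8ONH2+ + OH-
Kb = 10^(−5.74) = 1.82 × 10^-6
Kb = [OH-]²/(9.5e-05 − [OH-]) = 1.82 × 10^-6
The 5% rule fails; solving [OH-]² + Kb·[OH-] − Kb·C₀ = 0 exactly:
[OH-] = (−Kb + √(Kb² + 4·Kb·C₀))/2 = 1.23 × 10^-5 M
pOH = −log(1.23 × 10^-5) = 4.91; pH = 14.00 − 4.91 = 9.09

pH = 9.09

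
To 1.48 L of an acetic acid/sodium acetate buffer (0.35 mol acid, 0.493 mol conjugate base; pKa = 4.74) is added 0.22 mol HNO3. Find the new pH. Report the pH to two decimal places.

After neutralization: n(CH3COOH) = 0.57 mol, n(CH3COO-) = 0.273 mol.
pH = pKa + log([A⁻]/[HA]) = 4.74 + log(0.273/0.57) = 4.74 -0.320

pH = 4.42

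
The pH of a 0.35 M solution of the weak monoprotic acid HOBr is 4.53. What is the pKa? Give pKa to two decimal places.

[H+] = 10^(-4.53) = 2.95 × 10^-5 M
At equilibrium [HA] = 0.35 − 2.95 × 10^-5 = 3.50 × 10^-1 M
Ka = [H+][A-]/[HA] = (2.95 × 10^-5)² / 3.50 × 10^-1 = 2.49 × 10^-9
pKa = -log(2.49 × 10^-9) = 8.60

pKa = 8.60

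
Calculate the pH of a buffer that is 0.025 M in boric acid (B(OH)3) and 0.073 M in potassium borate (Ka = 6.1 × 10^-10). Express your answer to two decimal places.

pKa = −log(6.1 × 10^-10) = 9.215
Using pH = pKa + log([base]/[acid]) with [base]/[acid] = 0.073/0.025:
pH = 9.215 + (+0.465) = 9.68

pH = 9.68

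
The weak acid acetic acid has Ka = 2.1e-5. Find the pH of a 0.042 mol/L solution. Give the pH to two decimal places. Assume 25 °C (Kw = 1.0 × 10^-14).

pH = 3.03

CH3COOH ⇌ CH3COO- + H+
From the ICE table, Ka = [H+]²/(0.042 − [H+]) = 2.1 × 10^-5.
Since Ka ≪ C₀, [H+] ≈ √(Ka·C₀) = 9.39 × 10^-4 M.
([H+]/C₀ = 2.2% < 5%, so the approximation holds.)
pH = −log[H+] = −log(9.39 × 10^-4) = 3.03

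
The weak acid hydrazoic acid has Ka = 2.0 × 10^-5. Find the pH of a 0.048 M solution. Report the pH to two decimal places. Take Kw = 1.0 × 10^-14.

pH = 3.01

HN3 ⇌ N3- + H+
Let x = [H+] at equilibrium. Ka = x²/(0.048 − x).
Assume x ≪ 0.048: x ≈ √(2.0 × 10^-5 × 0.048) = 9.80 × 10^-4 M
Check: 2% ionized — well under 5%, approximation valid.
pH = −log(9.80 × 10^-4) = 3.01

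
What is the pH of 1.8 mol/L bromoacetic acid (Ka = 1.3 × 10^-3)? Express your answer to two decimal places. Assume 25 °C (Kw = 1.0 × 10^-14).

BrCH2COOH ⇌ BrCH2COO- + H+
Let x = [H+] at equilibrium. Ka = x²/(1.8 − x).
Since Ka ≪ C₀, x ≈ √(Ka·C₀) = 4.84 × 10^-2 M.
(x/C₀ = 2.7% < 5%, so the approximation holds.)
pH = −log(4.84 × 10^-2) = 1.32

pH = 1.32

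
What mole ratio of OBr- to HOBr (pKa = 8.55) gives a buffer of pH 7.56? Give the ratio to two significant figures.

ratio = 0.10

pH = pKa + log(r) ⇒ log(r) = 7.56 − 8.55 = -0.99
r = [OBr-]/[HOBr] = 10^(-0.99) = 0.102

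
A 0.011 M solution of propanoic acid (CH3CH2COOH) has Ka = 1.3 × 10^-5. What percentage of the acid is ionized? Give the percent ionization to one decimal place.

3.4%

CH3CH2COOH ⇌ CH3CH2COO- + H+; let x = [H+] at equilibrium.
x ≈ √(Ka·C₀) = √(1.3 × 10^-5 × 0.011) = 3.78 × 10^-4 M
Fraction ionized = 3.78 × 10^-4 / 0.011 = 0.0344 → 3.4%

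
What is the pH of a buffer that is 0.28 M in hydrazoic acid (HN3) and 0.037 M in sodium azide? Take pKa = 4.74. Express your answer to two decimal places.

pH = 3.86

Henderson–Hasselbalch: pH = pKa + log([N3-]/[HN3]) = 4.74 + log(0.037/0.28)
pH = 4.74 + (-0.879) = 3.86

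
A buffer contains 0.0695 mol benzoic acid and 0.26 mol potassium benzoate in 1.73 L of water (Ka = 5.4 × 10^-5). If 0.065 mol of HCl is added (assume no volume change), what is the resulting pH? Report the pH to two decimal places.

Added H+ converts C6H5COO- to C6H5COOH: C6H5COOH → 0.135 mol, C6H5COO- → 0.195 mol.
pKa = −log(5.4 × 10^-5) = 4.268
Henderson–Hasselbalch with mole ratio 0.195/0.135: pH = 4.268 + (+0.160)

pH = 4.43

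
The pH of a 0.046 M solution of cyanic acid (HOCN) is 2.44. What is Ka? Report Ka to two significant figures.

[H+] = 10^(-2.44) = 3.63 × 10^-3 M
At equilibrium [HA] = 0.046 − 3.63 × 10^-3 = 4.24 × 10^-2 M
Ka = [H+][A-]/[HA] = (3.63 × 10^-3)² / 4.24 × 10^-2 = 3.1 × 10^-4

Ka = 3.1 × 10^-4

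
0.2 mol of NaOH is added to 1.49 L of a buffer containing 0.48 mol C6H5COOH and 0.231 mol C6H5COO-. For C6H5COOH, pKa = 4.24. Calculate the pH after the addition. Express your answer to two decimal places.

OH- converts C6H5COOH to C6H5COO-: C6H5COOH → 0.28 mol, C6H5COO- → 0.431 mol.
pH = pKa + log([A⁻]/[HA]) = 4.24 + log(0.431/0.28) = 4.24 +0.187

pH = 4.43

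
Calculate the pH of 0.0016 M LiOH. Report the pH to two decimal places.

pH = 11.20

LiOH is a strong base; [OH-] = 0.0016 M.
pOH = -log(0.0016) = 2.80
pH = 14.00 - 2.80 = 11.20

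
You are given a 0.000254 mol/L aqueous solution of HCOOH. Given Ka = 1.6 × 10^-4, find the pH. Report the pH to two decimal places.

HCOOH ⇌ HCOO- + H+
Ka = [H+]²/(0.000254 − [H+]) = 1.6 × 10^-4
Here C₀/Ka ≈ 1.59, so the small-[H+] approximation fails. Use the quadratic:
[H+] = [−0.00016 + √(0.00016² + 1.63e-07)]/2 = 1.37 × 10^-4 M
pH = −log[H+] = −log(1.37 × 10^-4) = 3.86

pH = 3.86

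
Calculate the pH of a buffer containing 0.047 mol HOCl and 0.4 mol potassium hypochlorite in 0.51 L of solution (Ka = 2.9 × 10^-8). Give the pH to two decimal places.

pH = 8.47

pKa = −log(2.9 × 10^-8) = 7.538
pH = pKa + log([A⁻]/[HA]) = 7.538 + log(0.4/0.047)
pH = 7.538 + (+0.930) = 8.47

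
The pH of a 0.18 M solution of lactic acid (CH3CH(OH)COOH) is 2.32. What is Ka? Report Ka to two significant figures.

[H+] = 10^(-2.32) = 4.79 × 10^-3 M
At equilibrium [HA] = 0.18 − 4.79 × 10^-3 = 1.75 × 10^-1 M
Ka = [H+][A-]/[HA] = (4.79 × 10^-3)² / 1.75 × 10^-1 = 1.3 × 10^-4

Ka = 1.3 × 10^-4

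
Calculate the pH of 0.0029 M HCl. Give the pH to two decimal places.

HCl is a strong acid and dissociates completely, so [H+] = 0.0029 M.
pH = -log(0.0029) = 2.54

pH = 2.54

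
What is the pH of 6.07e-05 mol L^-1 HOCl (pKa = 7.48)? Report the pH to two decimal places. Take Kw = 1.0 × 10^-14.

pH = 5.85

HOCl ⇌ OCl- + H+
Ka = 10^(−7.48) = 3.31 × 10^-8
Ka = [H+]²/(6.07e-05 − [H+]) = 3.31 × 10^-8
Assume [H+] ≪ 6.07e-05: [H+] ≈ √(3.31 × 10^-8 × 6.07e-05) = 1.42 × 10^-6 M
pH = −log[H+] = −log(1.42 × 10^-6) = 5.85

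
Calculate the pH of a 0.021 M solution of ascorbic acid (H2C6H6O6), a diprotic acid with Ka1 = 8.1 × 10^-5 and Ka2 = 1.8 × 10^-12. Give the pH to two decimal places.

Since Ka1 ≫ Ka2, the first ionization dominates [H+].
Ka1 = x²/(0.021 − x) = 8.1 × 10^-5
Solving the quadratic: x = (−Ka1 + √(Ka1² + 4·Ka1·C₀))/2 = 1.26 × 10^-3 M
pH = −log(1.26 × 10^-3) = 2.90

pH = 2.90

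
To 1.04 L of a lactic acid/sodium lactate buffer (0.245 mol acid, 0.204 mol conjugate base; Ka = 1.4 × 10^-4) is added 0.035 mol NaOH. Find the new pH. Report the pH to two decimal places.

After neutralization: n(CH3CH(OH)COOH) = 0.21 mol, n(CH3CH(OH)COO-) = 0.239 mol.
pKa = −log(1.4 × 10^-4) = 3.854
pH = pKa + log([A⁻]/[HA]) = 3.854 + log(0.239/0.21) = 3.854 +0.056

pH = 3.91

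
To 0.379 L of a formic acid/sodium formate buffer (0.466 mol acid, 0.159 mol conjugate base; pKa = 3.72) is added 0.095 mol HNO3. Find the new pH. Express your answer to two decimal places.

Added H+ converts HCOO- to HCOOH: HCOOH → 0.561 mol, HCOO- → 0.064 mol.
pH = pKa + log([A⁻]/[HA]) = 3.72 + log(0.064/0.561) = 3.72 -0.943

pH = 2.78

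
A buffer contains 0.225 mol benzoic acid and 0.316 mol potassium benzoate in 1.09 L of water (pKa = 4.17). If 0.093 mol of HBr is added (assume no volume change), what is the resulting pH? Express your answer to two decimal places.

pH = 4.02

Added H+ converts C6H5COO- to C6H5COOH: C6H5COOH → 0.318 mol, C6H5COO- → 0.223 mol.
pH = pKa + log(n_C6H5COO-/n_C6H5COOH) = 4.17 + log(0.223/0.318) = 4.17 + (-0.154)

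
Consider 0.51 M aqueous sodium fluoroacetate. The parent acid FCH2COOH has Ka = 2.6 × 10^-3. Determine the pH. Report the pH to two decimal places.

pH = 8.15

FCH2COO- is the conjugate base of the weak acid FCH2COOH.
Kb = Kw/Ka = 1.0×10^-14 / 2.6 × 10^-3 = 3.85 × 10^-12
Kb = [OH-]²/(0.51 − [OH-]) = 3.85 × 10^-12
Neglecting [OH-] in the denominator: [OH-] = √(3.85 × 10^-12 × 0.51) = 1.40 × 10^-6 M
pOH = 5.85, so pH = 14.00 − pOH = 8.15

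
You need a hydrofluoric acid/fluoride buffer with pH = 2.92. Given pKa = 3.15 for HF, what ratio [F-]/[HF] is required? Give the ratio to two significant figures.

pH = pKa + log(r) ⇒ log(r) = 2.92 − 3.15 = -0.23
r = [F-]/[HF] = 10^(-0.23) = 0.589

ratio = 0.59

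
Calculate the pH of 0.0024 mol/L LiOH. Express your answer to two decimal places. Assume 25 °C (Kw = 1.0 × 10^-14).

LiOH is a strong base; [OH-] = 0.0024 M.
pOH = -log(0.0024) = 2.62
pH = 14.00 - 2.62 = 11.38

pH = 11.38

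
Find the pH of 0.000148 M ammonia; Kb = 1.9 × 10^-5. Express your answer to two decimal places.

pH = 9.65

NH3 + H2O ⇌ NH4+ + OH-
Kb = [OH-]²/(0.000148 − [OH-]) = 1.9 × 10^-5
Here C₀/Kb ≈ 7.79, so the small-[OH-] approximation fails. Use the quadratic:
[OH-] = [−1.9e-05 + √(1.9e-05² + 1.12e-08)]/2 = 4.44 × 10^-5 M
pOH = −log(4.44 × 10^-5) = 4.35; pH = 14.00 − 4.35 = 9.65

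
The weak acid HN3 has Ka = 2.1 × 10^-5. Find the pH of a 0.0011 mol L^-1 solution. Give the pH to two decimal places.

HN3 ⇌ N3- + H+
Ka = x²/(0.0011 − x) = 2.1 × 10^-5
Here C₀/Ka ≈ 52.4, so the small-x approximation fails. Use the quadratic:
x = (−Ka + √(Ka² + 4·Ka·C₀))/2 = 1.42 × 10^-4 M
pH = −log[H+] = −log(1.42 × 10^-4) = 3.85

pH = 3.85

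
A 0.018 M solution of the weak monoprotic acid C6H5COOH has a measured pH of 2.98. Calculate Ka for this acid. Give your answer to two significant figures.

Ka = 6.5 × 10^-5

[H+] = 10^(-2.98) = 1.05 × 10^-3 M
At equilibrium [HA] = 0.018 − 1.05 × 10^-3 = 1.69 × 10^-2 M
Ka = [H+][A-]/[HA] = (1.05 × 10^-3)² / 1.69 × 10^-2 = 6.5 × 10^-5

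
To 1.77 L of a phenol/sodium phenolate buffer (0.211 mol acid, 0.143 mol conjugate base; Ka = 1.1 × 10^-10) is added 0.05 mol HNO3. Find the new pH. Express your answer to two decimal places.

Added H+ converts C6H5O- to C6H5OH: C6H5OH → 0.261 mol, C6H5O- → 0.093 mol.
pKa = −log(1.1 × 10^-10) = 9.959
pH = pKa + log(n_C6H5O-/n_C6H5OH) = 9.959 + log(0.093/0.261) = 9.959 + (-0.448)

pH = 9.51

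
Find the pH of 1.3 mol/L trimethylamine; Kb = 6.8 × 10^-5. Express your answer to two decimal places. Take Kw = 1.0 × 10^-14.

pH = 11.97

(CH3)3N + H2O ⇌ (CH3)3NH+ + OH-
Let x = [OH-] at equilibrium. Kb = x²/(1.3 − x).
Neglecting x in the denominator: x = √(6.8 × 10^-5 × 1.3) = 9.40 × 10^-3 M
(x/C₀ = 0.72% < 5%, so the approximation holds.)
pOH = 2.03, so pH = 14.00 − pOH = 11.97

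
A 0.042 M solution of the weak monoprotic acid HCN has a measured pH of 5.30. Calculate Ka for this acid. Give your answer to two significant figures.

Ka = 6.0 × 10^-10

[H+] = 10^(-5.30) = 5.01 × 10^-6 M
At equilibrium [HA] = 0.042 − 5.01 × 10^-6 = 4.20 × 10^-2 M
Ka = [H+][A-]/[HA] = (5.01 × 10^-6)² / 4.20 × 10^-2 = 6.0 × 10^-10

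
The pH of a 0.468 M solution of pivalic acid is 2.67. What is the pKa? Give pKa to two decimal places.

pKa = 5.01

[H+] = 10^(-2.67) = 2.14 × 10^-3 M
At equilibrium [HA] = 0.468 − 2.14 × 10^-3 = 4.66 × 10^-1 M
Ka = [H+][A-]/[HA] = (2.14 × 10^-3)² / 4.66 × 10^-1 = 9.83 × 10^-6
pKa = -log(9.83 × 10^-6) = 5.01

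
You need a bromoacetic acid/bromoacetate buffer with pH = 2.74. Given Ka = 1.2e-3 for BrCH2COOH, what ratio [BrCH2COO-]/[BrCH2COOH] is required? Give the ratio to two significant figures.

pKa = -log(1.2 × 10^-3) = 2.921
pH = pKa + log(r) ⇒ log(r) = 2.74 − 2.921 = -0.181
r = [BrCH2COO-]/[BrCH2COOH] = 10^(-0.181) = 0.659

ratio = 0.66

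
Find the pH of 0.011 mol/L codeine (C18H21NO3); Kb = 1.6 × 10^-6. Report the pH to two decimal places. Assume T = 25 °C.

pH = 10.12

C18H21NO3 + H2O ⇌ C18H22NO3+ + OH-
From the ICE table, Kb = x²/(0.011 − x) = 1.6 × 10^-6.
Neglecting x in the denominator: x = √(1.6 × 10^-6 × 0.011) = 1.33 × 10^-4 M
pOH = −log(1.33 × 10^-4) = 3.88; pH = 14.00 − 3.88 = 10.12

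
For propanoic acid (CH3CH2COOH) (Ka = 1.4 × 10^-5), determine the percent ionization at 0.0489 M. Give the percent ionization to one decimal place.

1.7%

CH3CH2COOH ⇌ CH3CH2COO- + H+; let x = [H+] at equilibrium.
x ≈ √(Ka·C₀) = √(1.4 × 10^-5 × 0.0489) = 8.27 × 10^-4 M
% ionization = x/C₀ × 100% = 8.27 × 10^-4/0.0489 × 100% = 1.7%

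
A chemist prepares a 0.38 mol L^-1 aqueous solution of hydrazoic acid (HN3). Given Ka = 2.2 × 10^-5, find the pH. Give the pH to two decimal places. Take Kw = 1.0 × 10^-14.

pH = 2.54

HN3 ⇌ N3- + H+
Ka = x²/(0.38 − x) = 2.2 × 10^-5
Assume x ≪ 0.38: x ≈ √(2.2 × 10^-5 × 0.38) = 2.89 × 10^-3 M
pH = −log(2.89 × 10^-3) = 2.54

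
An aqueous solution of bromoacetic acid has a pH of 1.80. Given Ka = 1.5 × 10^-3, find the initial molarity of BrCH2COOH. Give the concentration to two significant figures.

[H+] = 10^(-1.80) = 1.58 × 10^-2 M = x
Ka = x²/(C₀ − x) ⇒ C₀ = x + x²/Ka
C₀ = 1.58 × 10^-2 + (1.58 × 10^-2)²/(1.5 × 10^-3) = 1.82 × 10^-1 M

C₀ = 1.8 × 10^-1 M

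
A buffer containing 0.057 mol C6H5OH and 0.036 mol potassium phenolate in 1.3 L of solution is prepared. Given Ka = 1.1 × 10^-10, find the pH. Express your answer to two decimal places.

pH = 9.76

pKa = −log(1.1 × 10^-10) = 9.959
pH = pKa + log([A⁻]/[HA]) = 9.959 + log(0.036/0.057)
pH = 9.959 + (-0.200) = 9.76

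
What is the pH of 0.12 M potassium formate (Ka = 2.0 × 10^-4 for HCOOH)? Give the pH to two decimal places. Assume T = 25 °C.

HCOO- is the conjugate base of the weak acid HCOOH.
Kb = Kw/Ka = 1.0×10^-14 / 2.0 × 10^-4 = 5.00 × 10^-11
Kb = x²/(0.12 − x) = 5.00 × 10^-11
Assume x ≪ 0.12: x ≈ √(5.00 × 10^-11 × 0.12) = 2.45 × 10^-6 M
(x/C₀ = 0.002% < 5%, so the approximation holds.)
pOH = −log(2.45 × 10^-6) = 5.61; pH = 14.00 − 5.61 = 8.39

pH = 8.39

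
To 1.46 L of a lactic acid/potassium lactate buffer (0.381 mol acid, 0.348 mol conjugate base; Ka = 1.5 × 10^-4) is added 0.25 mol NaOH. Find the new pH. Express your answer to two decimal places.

pH = 4.48

OH- converts CH3CH(OH)COOH to CH3CH(OH)COO-: CH3CH(OH)COOH → 0.131 mol, CH3CH(OH)COO- → 0.598 mol.
pKa = −log(1.5 × 10^-4) = 3.824
pH = pKa + log([A⁻]/[HA]) = 3.824 + log(0.598/0.131) = 3.824 +0.659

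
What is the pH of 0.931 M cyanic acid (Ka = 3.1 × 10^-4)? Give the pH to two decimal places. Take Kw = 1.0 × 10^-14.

pH = 1.77

HOCN ⇌ OCN- + H+
From the ICE table, Ka = [H+]²/(0.931 − [H+]) = 3.1 × 10^-4.
Neglecting [H+] in the denominator: [H+] = √(3.1 × 10^-4 × 0.931) = 1.70 × 10^-2 M
Check: 1.8% ionized — well under 5%, approximation valid.
pH = −log[H+] = −log(1.70 × 10^-2) = 1.77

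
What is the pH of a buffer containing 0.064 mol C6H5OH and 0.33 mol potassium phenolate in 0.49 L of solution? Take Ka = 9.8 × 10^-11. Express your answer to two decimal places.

pKa = −log(9.8 × 10^-11) = 10.009
Using pH = pKa + log([base]/[acid]) with [base]/[acid] = 0.33/0.064:
pH = 10.009 + (+0.712) = 10.72

pH = 10.72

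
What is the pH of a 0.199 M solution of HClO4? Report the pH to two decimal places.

HClO4 is a strong acid and dissociates completely, so [H+] = 0.199 M.
pH = -log(0.199) = 0.70

pH = 0.70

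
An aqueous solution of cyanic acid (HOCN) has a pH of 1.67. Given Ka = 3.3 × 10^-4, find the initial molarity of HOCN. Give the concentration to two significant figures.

C₀ = 1.4 M

[H+] = 10^(-1.67) = 2.14 × 10^-2 M = x
Ka = x²/(C₀ − x) ⇒ C₀ = x + x²/Ka
C₀ = 2.14 × 10^-2 + (2.14 × 10^-2)²/(3.3 × 10^-4) = 1.41 M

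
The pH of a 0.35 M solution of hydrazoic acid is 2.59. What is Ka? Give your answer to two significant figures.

Ka = 1.9 × 10^-5

[H+] = 10^(-2.59) = 2.57 × 10^-3 M
At equilibrium [HA] = 0.35 − 2.57 × 10^-3 = 3.47 × 10^-1 M
Ka = [H+][A-]/[HA] = (2.57 × 10^-3)² / 3.47 × 10^-1 = 1.9 × 10^-5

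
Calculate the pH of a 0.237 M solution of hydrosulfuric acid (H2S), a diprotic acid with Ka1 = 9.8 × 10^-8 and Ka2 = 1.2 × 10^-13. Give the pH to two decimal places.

pH = 3.82

Since Ka1 ≫ Ka2, the first ionization dominates [H+].
Ka1 = x²/(0.237 − x) = 9.8 × 10^-8
x ≈ √(9.8 × 10^-8 × 0.237) = 1.52 × 10^-4 M
pH = −log(1.52 × 10^-4) = 3.82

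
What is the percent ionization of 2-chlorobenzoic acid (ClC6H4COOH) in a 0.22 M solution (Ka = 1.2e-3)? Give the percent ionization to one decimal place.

ClC6H4COOH ⇌ ClC6H4COO- + H+; let x = [H+] at equilibrium.
Ka = x²/(C₀ − x); solving the quadratic gives x = 1.57 × 10^-2 M.
% ionization = x/C₀ × 100% = 1.57 × 10^-2/0.22 × 100% = 7.1%

7.1%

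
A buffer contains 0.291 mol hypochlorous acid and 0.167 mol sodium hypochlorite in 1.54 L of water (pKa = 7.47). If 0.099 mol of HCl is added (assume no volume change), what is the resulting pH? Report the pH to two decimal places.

After neutralization: n(HOCl) = 0.39 mol, n(OCl-) = 0.068 mol.
Henderson–Hasselbalch with mole ratio 0.068/0.39: pH = 7.47 + (-0.759)

pH = 6.71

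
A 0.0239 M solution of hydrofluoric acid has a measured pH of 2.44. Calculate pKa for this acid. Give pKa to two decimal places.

pKa = 3.19

[H+] = 10^(-2.44) = 3.63 × 10^-3 M
At equilibrium [HA] = 0.0239 − 3.63 × 10^-3 = 2.03 × 10^-2 M
Ka = [H+][A-]/[HA] = (3.63 × 10^-3)² / 2.03 × 10^-2 = 6.49 × 10^-4
pKa = -log(6.49 × 10^-4) = 3.19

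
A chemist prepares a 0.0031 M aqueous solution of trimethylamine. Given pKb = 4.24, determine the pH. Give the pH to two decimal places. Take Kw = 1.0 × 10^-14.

pH = 10.60

(CH3)3N + H2O ⇌ (CH3)3NH+ + OH-
Kb = 10^(−4.24) = 5.75 × 10^-5
Kb = [OH-]²/(0.0031 − [OH-]) = 5.75 × 10^-5
The 5% rule fails; solving [OH-]² + Kb·[OH-] − Kb·C₀ = 0 exactly:
[OH-] = (−Kb + √(Kb² + 4·Kb·C₀))/2 = 3.94 × 10^-4 M
pOH = 3.40, so pH = 14.00 − pOH = 10.60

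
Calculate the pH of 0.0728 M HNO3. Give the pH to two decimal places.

pH = 1.14

HNO3 is a strong acid and dissociates completely, so [H+] = 0.0728 M.
pH = -log(0.0728) = 1.14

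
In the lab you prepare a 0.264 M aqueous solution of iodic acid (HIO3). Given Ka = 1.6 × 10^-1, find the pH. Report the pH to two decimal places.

HIO3 ⇌ IO3- + H+
Ka = [H+]²/(0.264 − [H+]) = 1.6 × 10^-1
The 5% rule fails; solving [H+]² + Ka·[H+] − Ka·C₀ = 0 exactly:
[H+] = (−Ka + √(Ka² + 4·Ka·C₀))/2 = 1.41 × 10^-1 M
pH = −log[H+] = −log(1.41 × 10^-1) = 0.85

pH = 0.85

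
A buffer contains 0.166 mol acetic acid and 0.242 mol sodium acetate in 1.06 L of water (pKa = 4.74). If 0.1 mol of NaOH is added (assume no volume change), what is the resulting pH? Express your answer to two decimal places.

pH = 5.45

After neutralization: n(CH3COOH) = 0.066 mol, n(CH3COO-) = 0.342 mol.
Henderson–Hasselbalch with mole ratio 0.342/0.066: pH = 4.74 + (+0.714)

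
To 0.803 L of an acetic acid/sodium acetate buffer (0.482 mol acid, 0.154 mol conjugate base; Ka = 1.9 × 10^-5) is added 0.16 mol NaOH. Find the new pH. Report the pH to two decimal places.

pH = 4.71

OH- converts CH3COOH to CH3COO-: CH3COOH → 0.322 mol, CH3COO- → 0.314 mol.
pKa = −log(1.9 × 10^-5) = 4.721
Henderson–Hasselbalch with mole ratio 0.314/0.322: pH = 4.721 + (-0.011)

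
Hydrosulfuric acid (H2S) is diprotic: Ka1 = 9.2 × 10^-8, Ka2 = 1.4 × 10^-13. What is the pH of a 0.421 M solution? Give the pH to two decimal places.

pH = 3.71

Since Ka1 ≫ Ka2, the first ionization dominates [H+].
Ka1 = x²/(0.421 − x) = 9.2 × 10^-8
x ≈ √(9.2 × 10^-8 × 0.421) = 1.97 × 10^-4 M
pH = −log(1.97 × 10^-4) = 3.71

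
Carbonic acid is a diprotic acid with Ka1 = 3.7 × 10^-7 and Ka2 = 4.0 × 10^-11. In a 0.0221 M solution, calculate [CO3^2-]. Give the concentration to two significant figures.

First ionization gives [H+] ≈ [HCO3-] = 9.04 × 10^-5 M.
Second step: Ka2 = [H+][CO3^2-]/[HCO3-] ≈ [CO3^2-] (since [H+] ≈ [HCO3-]).
So [CO3^2-] ≈ Ka2.

4.0 × 10^-11 M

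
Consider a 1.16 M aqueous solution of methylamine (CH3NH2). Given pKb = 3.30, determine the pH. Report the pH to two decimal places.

CH3NH2 + H2O ⇌ CH3NH3+ + OH-
Kb = 10^(−3.30) = 5.01 × 10^-4
Kb = x²/(1.16 − x) = 5.01 × 10^-4
Assume x ≪ 1.16: x ≈ √(5.01 × 10^-4 × 1.16) = 2.41 × 10^-2 M
Check: 2.1% ionized — well under 5%, approximation valid.
pOH = −log(2.41 × 10^-2) = 1.62; pH = 14.00 − 1.62 = 12.38

pH = 12.38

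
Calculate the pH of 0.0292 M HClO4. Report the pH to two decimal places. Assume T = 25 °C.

pH = 1.53

HClO4 is a strong acid and dissociates completely, so [H+] = 0.0292 M.
pH = -log(0.0292) = 1.53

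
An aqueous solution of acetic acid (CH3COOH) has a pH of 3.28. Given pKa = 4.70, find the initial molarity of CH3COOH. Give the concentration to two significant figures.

C₀ = 1.4 × 10^-2 M

[H+] = 10^(-3.28) = 5.25 × 10^-4 M = x
Ka = 10^(−4.70) = 2.00 × 10^-5
Ka = x²/(C₀ − x) ⇒ C₀ = x + x²/Ka
C₀ = 5.25 × 10^-4 + (5.25 × 10^-4)²/(2.00 × 10^-5) = 1.43 × 10^-2 M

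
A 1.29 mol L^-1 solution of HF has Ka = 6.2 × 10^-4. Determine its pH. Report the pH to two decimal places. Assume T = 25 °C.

pH = 1.55

HF ⇌ F- + H+
From the ICE table, Ka = [H+]²/(1.29 − [H+]) = 6.2 × 10^-4.
Neglecting [H+] in the denominator: [H+] = √(6.2 × 10^-4 × 1.29) = 2.83 × 10^-2 M
pH = −log(2.83 × 10^-2) = 1.55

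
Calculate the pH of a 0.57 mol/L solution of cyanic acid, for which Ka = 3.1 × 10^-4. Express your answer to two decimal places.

HOCN ⇌ OCN- + H+
From the ICE table, Ka = x²/(0.57 − x) = 3.1 × 10^-4.
Neglecting x in the denominator: x = √(3.1 × 10^-4 × 0.57) = 1.33 × 10^-2 M
pH = −log[H+] = −log(1.33 × 10^-2) = 1.88

pH = 1.88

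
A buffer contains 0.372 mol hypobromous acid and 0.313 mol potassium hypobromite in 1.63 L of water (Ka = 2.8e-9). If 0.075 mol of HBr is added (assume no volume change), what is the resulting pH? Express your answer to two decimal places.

After neutralization: n(HOBr) = 0.447 mol, n(OBr-) = 0.238 mol.
pKa = −log(2.8 × 10^-9) = 8.553
Henderson–Hasselbalch with mole ratio 0.238/0.447: pH = 8.553 + (-0.274)

pH = 8.28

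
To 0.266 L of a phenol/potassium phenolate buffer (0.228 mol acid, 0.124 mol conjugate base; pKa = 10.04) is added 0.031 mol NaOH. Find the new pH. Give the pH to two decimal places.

OH- converts C6H5OH to C6H5O-: C6H5OH → 0.197 mol, C6H5O- → 0.155 mol.
pH = pKa + log([A⁻]/[HA]) = 10.04 + log(0.155/0.197) = 10.04 -0.104

pH = 9.94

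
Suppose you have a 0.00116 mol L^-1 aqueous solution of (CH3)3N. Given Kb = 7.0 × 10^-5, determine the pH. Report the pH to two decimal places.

(CH3)3N + H2O ⇌ (CH3)3NH+ + OH-
From the ICE table, Kb = [OH-]²/(0.00116 − [OH-]) = 7.0 × 10^-5.
The 5% rule fails; solving [OH-]² + Kb·[OH-] − Kb·C₀ = 0 exactly:
[OH-] = (−Kb + √(Kb² + 4·Kb·C₀))/2 = 2.52 × 10^-4 M
pOH = −log(2.52 × 10^-4) = 3.60; pH = 14.00 − 3.60 = 10.40

pH = 10.40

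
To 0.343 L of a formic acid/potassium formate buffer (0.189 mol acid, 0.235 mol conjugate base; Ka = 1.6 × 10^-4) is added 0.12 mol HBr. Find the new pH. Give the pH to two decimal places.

pH = 3.37

Added H+ converts HCOO- to HCOOH: HCOOH → 0.309 mol, HCOO- → 0.115 mol.
pKa = −log(1.6 × 10^-4) = 3.796
pH = pKa + log(n_HCOO-/n_HCOOH) = 3.796 + log(0.115/0.309) = 3.796 + (-0.429)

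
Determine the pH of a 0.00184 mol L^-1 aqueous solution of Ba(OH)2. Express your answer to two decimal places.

pH = 11.57

Ba(OH)2 is a strong base (each formula unit releases 2 OH-); [OH-] = 0.00368 M.
pOH = -log(0.00368) = 2.43
pH = 14.00 - 2.43 = 11.57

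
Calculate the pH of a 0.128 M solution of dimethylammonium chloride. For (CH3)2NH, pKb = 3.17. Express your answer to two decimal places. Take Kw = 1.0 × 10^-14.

(CH3)2NH2+ is the conjugate acid of the weak base (CH3)2NH.
Kb = 10^(−3.17) = 6.76 × 10^-4
Ka = Kw/Kb = 1.0×10^-14 / 6.76 × 10^-4 = 1.48 × 10^-11
Let x = [H+] at equilibrium. Ka = x²/(0.128 − x).
Since Ka ≪ C₀, x ≈ √(Ka·C₀) = 1.38 × 10^-6 M.
pH = −log[H+] = −log(1.38 × 10^-6) = 5.86

pH = 5.86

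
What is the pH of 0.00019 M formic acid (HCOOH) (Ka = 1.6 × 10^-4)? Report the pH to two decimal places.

HCOOH ⇌ HCOO- + H+
From the ICE table, Ka = [H+]²/(0.00019 − [H+]) = 1.6 × 10^-4.
The 5% rule fails; solving [H+]² + Ka·[H+] − Ka·C₀ = 0 exactly:
[H+] = [−0.00016 + √(0.00016² + 1.22e-07)]/2 = 1.12 × 10^-4 M
pH = −log(1.12 × 10^-4) = 3.95

pH = 3.95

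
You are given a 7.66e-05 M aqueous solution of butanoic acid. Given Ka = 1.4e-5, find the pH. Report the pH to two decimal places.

CH3(CH2)2COOH ⇌ CH3(CH2)2COO- + H+
Let x = [H+] at equilibrium. Ka = x²/(7.66e-05 − x).
Here C₀/Ka ≈ 5.47, so the small-x approximation fails. Use the quadratic:
x = [−1.4e-05 + √(1.4e-05² + 4.29e-09)]/2 = 2.65 × 10^-5 M
pH = −log(2.65 × 10^-5) = 4.58

pH = 4.58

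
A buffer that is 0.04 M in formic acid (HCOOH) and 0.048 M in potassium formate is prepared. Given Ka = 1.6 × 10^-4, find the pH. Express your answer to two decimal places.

pKa = −log(1.6 × 10^-4) = 3.796
pH = pKa + log([A⁻]/[HA]) = 3.796 + log(0.048/0.04)
pH = 3.796 + (+0.079) = 3.88

pH = 3.88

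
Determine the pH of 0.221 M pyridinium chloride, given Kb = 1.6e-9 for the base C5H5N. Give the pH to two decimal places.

C5H5NH+ is the conjugate acid of the weak base C5H5N.
Ka = Kw/Kb = 1.0×10^-14 / 1.6 × 10^-9 = 6.25 × 10^-6
From the ICE table, Ka = [H+]²/(0.221 − [H+]) = 6.25 × 10^-6.
Since Ka ≪ C₀, [H+] ≈ √(Ka·C₀) = 1.18 × 10^-3 M.
pH = −log(1.18 × 10^-3) = 2.93

pH = 2.93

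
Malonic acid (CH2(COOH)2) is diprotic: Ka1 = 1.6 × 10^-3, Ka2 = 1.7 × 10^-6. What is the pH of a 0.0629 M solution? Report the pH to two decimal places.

pH = 2.03

Since Ka1 ≫ Ka2, the first ionization dominates [H+].
Ka1 = x²/(0.0629 − x) = 1.6 × 10^-3
Solving the quadratic: x = (−Ka1 + √(Ka1² + 4·Ka1·C₀))/2 = 9.26 × 10^-3 M
pH = −log(9.26 × 10^-3) = 2.03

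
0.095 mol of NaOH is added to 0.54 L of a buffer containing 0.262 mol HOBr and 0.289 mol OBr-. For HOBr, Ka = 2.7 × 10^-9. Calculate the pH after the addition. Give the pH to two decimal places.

After neutralization: n(HOBr) = 0.167 mol, n(OBr-) = 0.384 mol.
pKa = −log(2.7 × 10^-9) = 8.569
pH = pKa + log(n_OBr-/n_HOBr) = 8.569 + log(0.384/0.167) = 8.569 + (+0.362)

pH = 8.93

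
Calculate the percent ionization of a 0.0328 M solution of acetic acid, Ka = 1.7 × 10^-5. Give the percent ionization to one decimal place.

CH3COOH ⇌ CH3COO- + H+; let x = [H+] at equilibrium.
x ≈ √(Ka·C₀) = √(1.7 × 10^-5 × 0.0328) = 7.47 × 10^-4 M
Fraction ionized = 7.47 × 10^-4 / 0.0328 = 0.0228 → 2.3%

2.3%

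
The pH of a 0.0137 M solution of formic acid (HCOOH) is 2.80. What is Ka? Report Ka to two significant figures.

Ka = 2.1 × 10^-4

[H+] = 10^(-2.80) = 1.58 × 10^-3 M
At equilibrium [HA] = 0.0137 − 1.58 × 10^-3 = 1.21 × 10^-2 M
Ka = [H+][A-]/[HA] = (1.58 × 10^-3)² / 1.21 × 10^-2 = 2.1 × 10^-4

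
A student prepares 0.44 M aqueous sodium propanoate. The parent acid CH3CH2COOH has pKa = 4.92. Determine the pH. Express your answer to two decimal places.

CH3CH2COO- is the conjugate base of the weak acid CH3CH2COOH.
Ka = 10^(−4.92) = 1.20 × 10^-5
Kb = Kw/Ka = 1.0×10^-14 / 1.20 × 10^-5 = 8.33 × 10^-10
Let x = [OH-] at equilibrium. Kb = x²/(0.44 − x).
Since Kb ≪ C₀, x ≈ √(Kb·C₀) = 1.91 × 10^-5 M.
pOH = 4.72, so pH = 14.00 − pOH = 9.28

pH = 9.28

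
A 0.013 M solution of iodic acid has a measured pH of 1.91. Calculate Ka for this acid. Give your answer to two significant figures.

[H+] = 10^(-1.91) = 1.23 × 10^-2 M
At equilibrium [HA] = 0.013 − 1.23 × 10^-2 = 7.00 × 10^-4 M
Ka = [H+][A-]/[HA] = (1.23 × 10^-2)² / 7.00 × 10^-4 = 2.2 × 10^-1

Ka = 2.2 × 10^-1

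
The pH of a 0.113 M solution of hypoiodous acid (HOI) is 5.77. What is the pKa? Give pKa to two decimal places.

[H+] = 10^(-5.77) = 1.70 × 10^-6 M
At equilibrium [HA] = 0.113 − 1.70 × 10^-6 = 1.13 × 10^-1 M
Ka = [H+][A-]/[HA] = (1.70 × 10^-6)² / 1.13 × 10^-1 = 2.56 × 10^-11
pKa = -log(2.56 × 10^-11) = 10.59

pKa = 10.59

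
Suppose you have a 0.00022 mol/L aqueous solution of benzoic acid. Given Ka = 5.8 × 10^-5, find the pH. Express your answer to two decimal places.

C6H5COOH ⇌ C6H5COO- + H+
Ka = [H+]²/(0.00022 − [H+]) = 5.8 × 10^-5
Here C₀/Ka ≈ 3.79, so the small-[H+] approximation fails. Use the quadratic:
[H+] = [−5.8e-05 + √(5.8e-05² + 5.1e-08)]/2 = 8.76 × 10^-5 M
pH = −log(8.76 × 10^-5) = 4.06

pH = 4.06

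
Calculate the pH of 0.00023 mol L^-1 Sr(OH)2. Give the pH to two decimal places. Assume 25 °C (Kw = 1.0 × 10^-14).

Sr(OH)2 is a strong base (each formula unit releases 2 OH-); [OH-] = 0.00046 M.
pOH = -log(0.00046) = 3.34
pH = 14.00 - 3.34 = 10.66

pH = 10.66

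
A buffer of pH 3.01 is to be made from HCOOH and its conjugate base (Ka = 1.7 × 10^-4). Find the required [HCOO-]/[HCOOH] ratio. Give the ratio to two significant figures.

pKa = -log(1.7 × 10^-4) = 3.770
pH = pKa + log(r) ⇒ log(r) = 3.01 − 3.770 = -0.760
r = [HCOO-]/[HCOOH] = 10^(-0.760) = 0.174

ratio = 0.17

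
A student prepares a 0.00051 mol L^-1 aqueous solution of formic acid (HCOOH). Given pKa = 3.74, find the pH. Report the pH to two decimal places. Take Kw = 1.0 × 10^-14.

pH = 3.64

HCOOH ⇌ HCOO- + H+
Ka = 10^(−3.74) = 1.82 × 10^-4
Let x = [H+] at equilibrium. Ka = x²/(0.00051 − x).
Here C₀/Ka ≈ 2.8, so the small-x approximation fails. Use the quadratic:
x = (−Ka + √(Ka² + 4·Ka·C₀))/2 = 2.27 × 10^-4 M
pH = −log(2.27 × 10^-4) = 3.64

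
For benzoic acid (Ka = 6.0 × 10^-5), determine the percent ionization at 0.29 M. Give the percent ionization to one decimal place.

1.4%

C6H5COOH ⇌ C6H5COO- + H+; let x = [H+] at equilibrium.
x ≈ √(Ka·C₀) = √(6.0 × 10^-5 × 0.29) = 4.17 × 10^-3 M
% ionization = x/C₀ × 100% = 4.17 × 10^-3/0.29 × 100% = 1.4%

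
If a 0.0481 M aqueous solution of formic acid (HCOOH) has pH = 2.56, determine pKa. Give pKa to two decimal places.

pKa = 3.78

[H+] = 10^(-2.56) = 2.75 × 10^-3 M
At equilibrium [HA] = 0.0481 − 2.75 × 10^-3 = 4.53 × 10^-2 M
Ka = [H+][A-]/[HA] = (2.75 × 10^-3)² / 4.53 × 10^-2 = 1.67 × 10^-4
pKa = -log(1.67 × 10^-4) = 3.78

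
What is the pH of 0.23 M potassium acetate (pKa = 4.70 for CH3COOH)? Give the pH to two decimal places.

pH = 9.03

CH3COO- is the conjugate base of the weak acid CH3COOH.
Ka = 10^(−4.70) = 2.00 × 10^-5
Kb = Kw/Ka = 1.0×10^-14 / 2.00 × 10^-5 = 5.00 × 10^-10
From the ICE table, Kb = [OH-]²/(0.23 − [OH-]) = 5.00 × 10^-10.
Since Kb ≪ C₀, [OH-] ≈ √(Kb·C₀) = 1.07 × 10^-5 M.
pOH = 4.97, so pH = 14.00 − pOH = 9.03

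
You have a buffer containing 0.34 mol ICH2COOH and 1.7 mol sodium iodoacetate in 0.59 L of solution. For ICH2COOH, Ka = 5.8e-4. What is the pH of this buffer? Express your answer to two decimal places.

pKa = −log(5.8 × 10^-4) = 3.237
pH = pKa + log([A⁻]/[HA]) = 3.237 + log(1.7/0.34)
pH = 3.237 + (+0.699) = 3.94

pH = 3.94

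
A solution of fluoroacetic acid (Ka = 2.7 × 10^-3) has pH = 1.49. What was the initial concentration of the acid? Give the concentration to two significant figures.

C₀ = 4.2 × 10^-1 M

[H+] = 10^(-1.49) = 3.24 × 10^-2 M = x
Ka = x²/(C₀ − x) ⇒ C₀ = x + x²/Ka
C₀ = 3.24 × 10^-2 + (3.24 × 10^-2)²/(2.7 × 10^-3) = 4.21 × 10^-1 M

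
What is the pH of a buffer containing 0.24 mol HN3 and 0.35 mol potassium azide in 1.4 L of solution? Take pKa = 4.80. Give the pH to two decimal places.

pH = 4.96

pH = pKa + log([A⁻]/[HA]) = 4.80 + log(0.35/0.24)
pH = 4.80 + (+0.164) = 4.96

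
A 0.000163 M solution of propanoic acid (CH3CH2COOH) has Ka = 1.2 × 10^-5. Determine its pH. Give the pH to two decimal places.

pH = 4.41

CH3CH2COOH ⇌ CH3CH2COO- + H+
Ka = [H+]²/(0.000163 − [H+]) = 1.2 × 10^-5
Here C₀/Ka ≈ 13.6, so the small-[H+] approximation fails. Use the quadratic:
[H+] = (−Ka + √(Ka² + 4·Ka·C₀))/2 = 3.86 × 10^-5 M
pH = −log[H+] = −log(3.86 × 10^-5) = 4.41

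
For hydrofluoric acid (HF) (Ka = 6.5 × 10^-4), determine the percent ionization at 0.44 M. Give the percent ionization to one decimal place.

3.8%

HF ⇌ F- + H+; let x = [H+] at equilibrium.
x ≈ √(Ka·C₀) = √(6.5 × 10^-4 × 0.44) = 1.69 × 10^-2 M
% ionization = x/C₀ × 100% = 1.69 × 10^-2/0.44 × 100% = 3.8%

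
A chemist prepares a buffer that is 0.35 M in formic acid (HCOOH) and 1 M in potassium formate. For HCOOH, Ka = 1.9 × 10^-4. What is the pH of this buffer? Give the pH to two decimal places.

pKa = −log(1.9 × 10^-4) = 3.721
Using pH = pKa + log([base]/[acid]) with [base]/[acid] = 1/0.35:
pH = 3.721 + (+0.456) = 4.18

pH = 4.18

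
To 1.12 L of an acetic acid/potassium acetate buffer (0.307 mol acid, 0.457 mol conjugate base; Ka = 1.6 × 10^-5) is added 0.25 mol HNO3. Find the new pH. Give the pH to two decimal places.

Added H+ converts CH3COO- to CH3COOH: CH3COOH → 0.557 mol, CH3COO- → 0.207 mol.
pKa = −log(1.6 × 10^-5) = 4.796
Henderson–Hasselbalch with mole ratio 0.207/0.557: pH = 4.796 + (-0.430)

pH = 4.37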